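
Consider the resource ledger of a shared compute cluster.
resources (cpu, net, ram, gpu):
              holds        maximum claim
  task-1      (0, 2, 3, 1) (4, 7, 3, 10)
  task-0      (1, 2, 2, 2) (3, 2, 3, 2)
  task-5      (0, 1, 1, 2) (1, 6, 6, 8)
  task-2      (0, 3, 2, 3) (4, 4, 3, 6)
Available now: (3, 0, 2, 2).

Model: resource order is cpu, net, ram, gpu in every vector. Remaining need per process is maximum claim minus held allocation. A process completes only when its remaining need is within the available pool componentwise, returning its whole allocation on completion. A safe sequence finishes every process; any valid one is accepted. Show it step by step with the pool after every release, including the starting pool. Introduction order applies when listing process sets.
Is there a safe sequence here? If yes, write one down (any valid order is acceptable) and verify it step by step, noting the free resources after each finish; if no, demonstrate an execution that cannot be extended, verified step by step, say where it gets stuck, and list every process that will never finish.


SAFE, for example via the order task-0, task-2, task-5, task-1.
Key observation: the order's first zero-slack moment is task-2 ((4, 1, 1, 3) needed, (4, 2, 4, 4) free — a requested resource with nothing to spare).
Verifying each step:
  pool = (3, 0, 2, 2)
  task-0 needs (2, 0, 1, 0) <= (3, 0, 2, 2) -> finishes; pool += (1, 2, 2, 2) = (4, 2, 4, 4)
  task-2 needs (4, 1, 1, 3) <= (4, 2, 4, 4) -> finishes; pool += (0, 3, 2, 3) = (4, 5, 6, 7)
  task-5 needs (1, 5, 5, 6) <= (4, 5, 6, 7) -> finishes; pool += (0, 1, 1, 2) = (4, 6, 7, 9)
  task-1 needs (4, 5, 0, 9) <= (4, 6, 7, 9) -> finishes; pool += (0, 2, 3, 1) = (4, 8, 10, 10)


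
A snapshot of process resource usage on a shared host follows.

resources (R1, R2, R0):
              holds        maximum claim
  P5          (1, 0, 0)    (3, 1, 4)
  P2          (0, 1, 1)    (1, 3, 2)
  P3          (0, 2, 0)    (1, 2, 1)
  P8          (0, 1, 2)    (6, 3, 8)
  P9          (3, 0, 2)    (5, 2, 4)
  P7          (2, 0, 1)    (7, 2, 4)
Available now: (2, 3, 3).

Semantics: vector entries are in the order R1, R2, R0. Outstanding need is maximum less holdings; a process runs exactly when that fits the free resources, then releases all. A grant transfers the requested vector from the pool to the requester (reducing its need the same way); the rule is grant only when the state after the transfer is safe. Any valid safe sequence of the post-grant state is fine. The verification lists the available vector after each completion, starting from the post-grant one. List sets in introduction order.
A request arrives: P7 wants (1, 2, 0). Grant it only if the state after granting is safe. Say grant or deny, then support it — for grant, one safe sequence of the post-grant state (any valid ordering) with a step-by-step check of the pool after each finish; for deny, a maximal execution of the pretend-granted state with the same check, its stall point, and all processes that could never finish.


DENY: after the grant no complete ordering would exist.
Key observation: after P3, P2 complete, (1, 4, 4) is the best the pool ever gets, yet each leftover process wants more R1.
After a pretend grant, a maximal execution: P3, P2 — then nothing else fits. Walking it through:
  pool = (1, 1, 3)
  P3 needs (1, 0, 1) <= (1, 1, 3) -> finishes; pool += (0, 2, 0) = (1, 3, 3)
  P2 needs (1, 2, 1) <= (1, 3, 3) -> finishes; pool += (0, 1, 1) = (1, 4, 4)
  blocked: P5 wants (2, 1, 4), pool (1, 4, 4) — not enough R1
  blocked: P8 wants (6, 2, 6), pool (1, 4, 4) — not enough R1 and R0
  blocked: P9 wants (2, 2, 2), pool (1, 4, 4) — not enough R1
  blocked: P7 wants (4, 0, 3), pool (1, 4, 4) — not enough R1
Post-grant, the permanently blocked set is P5, P8, P9 and P7.


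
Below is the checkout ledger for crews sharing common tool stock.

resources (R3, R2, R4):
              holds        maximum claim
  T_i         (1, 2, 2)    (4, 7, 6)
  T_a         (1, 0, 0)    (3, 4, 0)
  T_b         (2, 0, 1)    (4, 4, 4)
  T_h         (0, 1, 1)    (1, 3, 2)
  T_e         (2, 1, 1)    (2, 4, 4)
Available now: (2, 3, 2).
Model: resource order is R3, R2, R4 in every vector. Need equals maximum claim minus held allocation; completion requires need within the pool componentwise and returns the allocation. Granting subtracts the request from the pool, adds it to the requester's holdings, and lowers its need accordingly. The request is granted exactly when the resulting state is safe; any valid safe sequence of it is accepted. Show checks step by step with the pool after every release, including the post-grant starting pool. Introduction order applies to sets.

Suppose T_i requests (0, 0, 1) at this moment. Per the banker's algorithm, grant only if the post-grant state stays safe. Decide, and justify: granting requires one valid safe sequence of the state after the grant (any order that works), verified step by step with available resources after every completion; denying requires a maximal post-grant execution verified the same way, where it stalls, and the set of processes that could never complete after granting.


DENY. Granting would leave the state unsafe.
Key observation: R4 is the bottleneck — with T_h, T_a done the pool holds (3, 4, 2), short of every remaining need.
Pretend the grant happened; the run T_h, T_a goes as far as possible. Check, step by step:
  pool = (2, 3, 1)
  T_h needs (1, 2, 1) <= (2, 3, 1) -> finishes; pool += (0, 1, 1) = (2, 4, 2)
  T_a needs (2, 4, 0) <= (2, 4, 2) -> finishes; pool += (1, 0, 0) = (3, 4, 2)
  T_i still needs (3, 5, 3) but only (3, 4, 2) is free — short on R2 and R4
  T_b still needs (2, 4, 3) but only (3, 4, 2) is free — short on R4
  T_e still needs (0, 3, 3) but only (3, 4, 2) is free — short on R4
Had the request been granted, T_i, T_b and T_e could never finish.


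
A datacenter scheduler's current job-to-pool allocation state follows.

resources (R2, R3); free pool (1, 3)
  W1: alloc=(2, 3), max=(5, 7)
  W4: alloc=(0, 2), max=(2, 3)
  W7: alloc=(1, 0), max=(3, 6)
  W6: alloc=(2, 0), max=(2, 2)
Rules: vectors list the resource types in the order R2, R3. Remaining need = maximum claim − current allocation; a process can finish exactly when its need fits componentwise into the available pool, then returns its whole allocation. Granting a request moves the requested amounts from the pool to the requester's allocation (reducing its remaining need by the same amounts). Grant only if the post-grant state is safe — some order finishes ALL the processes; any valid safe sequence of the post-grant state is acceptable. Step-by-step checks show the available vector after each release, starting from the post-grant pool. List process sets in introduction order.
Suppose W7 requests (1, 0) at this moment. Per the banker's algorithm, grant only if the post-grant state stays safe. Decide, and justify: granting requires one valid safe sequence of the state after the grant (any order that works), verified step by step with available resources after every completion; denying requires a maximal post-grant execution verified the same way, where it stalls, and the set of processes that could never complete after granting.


DENY — the pretend-granted state is unsafe.
Key observation: after W6, W4 the pool peaks at (2, 5), and each blocked process is short somewhere: W1 on R2; W7 on R3.
After a pretend grant, a maximal execution: W6, W4 — then nothing else fits. Verifying each step:
  pool = (0, 3)
  run W6 (needs (0, 2), free (0, 3)); after release of (2, 0) the pool is (2, 3)
  run W4 (needs (2, 1), free (2, 3)); after release of (0, 2) the pool is (2, 5)
  W1 cannot run: need (3, 4) vs free (2, 5) (insufficient R2)
  W7 cannot run: need (1, 6) vs free (2, 5) (insufficient R3)
Had the request been granted, W1 and W7 could never finish.


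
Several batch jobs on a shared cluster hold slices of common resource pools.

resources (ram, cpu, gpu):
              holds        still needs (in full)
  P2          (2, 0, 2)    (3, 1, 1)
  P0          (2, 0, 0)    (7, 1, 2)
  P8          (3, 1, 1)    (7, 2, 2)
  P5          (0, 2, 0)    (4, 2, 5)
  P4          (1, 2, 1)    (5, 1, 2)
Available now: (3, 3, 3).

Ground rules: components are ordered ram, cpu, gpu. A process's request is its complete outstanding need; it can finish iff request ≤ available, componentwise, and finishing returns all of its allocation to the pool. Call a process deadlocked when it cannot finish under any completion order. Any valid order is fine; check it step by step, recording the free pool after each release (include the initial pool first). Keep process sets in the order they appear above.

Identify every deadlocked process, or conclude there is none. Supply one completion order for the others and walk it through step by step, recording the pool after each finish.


The deadlocked set is P0 and P8.
Key observation: no order helps: past P2, P4, P5, the free pool tops out at (6, 7, 6), below what each blocked process needs in ram.
A valid finishing order for the others: P2, P4, P5. Walking it through:
  pool = (3, 3, 3)
  P2: need (3, 1, 1) fits (3, 3, 3); releases (2, 0, 2), pool now (5, 3, 5)
  P4: need (5, 1, 2) fits (5, 3, 5); releases (1, 2, 1), pool now (6, 5, 6)
  P5: need (4, 2, 5) fits (6, 5, 6); releases (0, 2, 0), pool now (6, 7, 6)
The stuck group stays short no matter what:
  blocked: P0 wants (7, 1, 2), pool (6, 7, 6) — not enough ram
  blocked: P8 wants (7, 2, 2), pool (6, 7, 6) — not enough ram


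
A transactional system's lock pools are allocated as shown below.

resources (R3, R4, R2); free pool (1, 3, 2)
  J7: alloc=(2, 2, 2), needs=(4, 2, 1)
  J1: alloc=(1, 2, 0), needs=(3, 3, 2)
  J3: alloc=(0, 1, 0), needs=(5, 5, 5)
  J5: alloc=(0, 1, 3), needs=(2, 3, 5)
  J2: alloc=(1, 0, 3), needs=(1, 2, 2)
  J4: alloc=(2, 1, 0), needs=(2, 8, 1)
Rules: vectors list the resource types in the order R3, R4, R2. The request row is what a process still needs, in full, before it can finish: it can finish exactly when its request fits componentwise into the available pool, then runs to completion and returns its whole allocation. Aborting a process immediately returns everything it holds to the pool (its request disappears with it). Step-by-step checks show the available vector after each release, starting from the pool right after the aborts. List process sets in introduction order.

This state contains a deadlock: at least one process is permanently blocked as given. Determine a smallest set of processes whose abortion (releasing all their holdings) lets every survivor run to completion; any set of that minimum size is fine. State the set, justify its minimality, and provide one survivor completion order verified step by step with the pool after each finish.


Minimum abort set: J7.
Key observation: J1 could never have finished before the abort; with (2, 2, 2) returned by J7, it fits at step 2.
Why nothing smaller works: aborting no one leaves the state deadlocked as given.
Survivors finish in the order: J2, J1, J3, J4, J5. Walking it through (pool after the aborts first):
  pool = (3, 5, 4)
  J2 needs (1, 2, 2) <= (3, 5, 4) -> finishes; pool += (1, 0, 3) = (4, 5, 7)
  J1 needs (3, 3, 2) <= (4, 5, 7) -> finishes; pool += (1, 2, 0) = (5, 7, 7)
  J3 needs (5, 5, 5) <= (5, 7, 7) -> finishes; pool += (0, 1, 0) = (5, 8, 7)
  J4 needs (2, 8, 1) <= (5, 8, 7) -> finishes; pool += (2, 1, 0) = (7, 9, 7)
  J5 needs (2, 3, 5) <= (7, 9, 7) -> finishes; pool += (0, 1, 3) = (7, 10, 10)


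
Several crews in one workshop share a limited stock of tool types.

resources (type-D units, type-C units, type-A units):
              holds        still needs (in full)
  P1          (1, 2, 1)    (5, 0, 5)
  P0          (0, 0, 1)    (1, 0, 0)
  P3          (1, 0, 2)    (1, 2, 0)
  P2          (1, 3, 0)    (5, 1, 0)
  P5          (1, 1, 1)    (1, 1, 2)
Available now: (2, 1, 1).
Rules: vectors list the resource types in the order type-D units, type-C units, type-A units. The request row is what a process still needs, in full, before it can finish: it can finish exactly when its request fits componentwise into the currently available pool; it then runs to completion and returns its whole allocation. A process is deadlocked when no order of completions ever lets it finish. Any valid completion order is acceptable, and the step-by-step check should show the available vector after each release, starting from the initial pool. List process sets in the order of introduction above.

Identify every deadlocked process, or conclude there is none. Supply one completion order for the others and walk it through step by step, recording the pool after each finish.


The deadlocked set is P1 and P2.
Key observation: no order helps: past P0, P5, P3, the free pool tops out at (4, 2, 5), below what each blocked process needs in type-D units.
One completion order for the rest: P0, P5, P3. Step-by-step check:
  pool = (2, 1, 1)
  P0: need (1, 0, 0) fits (2, 1, 1); releases (0, 0, 1), pool now (2, 1, 2)
  P5: need (1, 1, 2) fits (2, 1, 2); releases (1, 1, 1), pool now (3, 2, 3)
  P3: need (1, 2, 0) fits (3, 2, 3); releases (1, 0, 2), pool now (4, 2, 5)
None of the blocked processes ever fits:
  P1 still needs (5, 0, 5) but only (4, 2, 5) is free — short on type-D units
  P2 still needs (5, 1, 0) but only (4, 2, 5) is free — short on type-D units


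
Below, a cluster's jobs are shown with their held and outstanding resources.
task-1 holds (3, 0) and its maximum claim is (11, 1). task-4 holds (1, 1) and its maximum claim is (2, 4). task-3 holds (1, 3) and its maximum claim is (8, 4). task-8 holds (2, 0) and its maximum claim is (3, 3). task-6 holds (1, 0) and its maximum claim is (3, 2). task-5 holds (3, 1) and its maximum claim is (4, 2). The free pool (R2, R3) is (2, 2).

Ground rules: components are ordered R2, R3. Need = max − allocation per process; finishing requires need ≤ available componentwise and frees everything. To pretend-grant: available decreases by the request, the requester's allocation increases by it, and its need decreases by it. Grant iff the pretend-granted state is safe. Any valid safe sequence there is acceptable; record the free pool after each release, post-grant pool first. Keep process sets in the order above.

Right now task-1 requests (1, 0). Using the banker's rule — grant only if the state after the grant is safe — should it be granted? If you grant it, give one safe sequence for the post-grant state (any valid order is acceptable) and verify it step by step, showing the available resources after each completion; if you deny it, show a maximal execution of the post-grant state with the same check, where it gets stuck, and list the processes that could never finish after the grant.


GRANT. The post-grant state is safe; one safe sequence: task-5, task-4, task-8, task-1, task-3, task-6.
Key observation: (1, 2) free after granting still covers task-5 first, and each release covers the next.
Step-by-step check of the post-grant state:
  pool = (1, 2)
  task-5 needs (1, 1) <= (1, 2) -> finishes; pool += (3, 1) = (4, 3)
  task-4 needs (1, 3) <= (4, 3) -> finishes; pool += (1, 1) = (5, 4)
  task-8 needs (1, 3) <= (5, 4) -> finishes; pool += (2, 0) = (7, 4)
  task-1 needs (7, 1) <= (7, 4) -> finishes; pool += (4, 0) = (11, 4)
  task-3 needs (7, 1) <= (11, 4) -> finishes; pool += (1, 3) = (12, 7)
  task-6 needs (2, 2) <= (12, 7) -> finishes; pool += (1, 0) = (13, 7)


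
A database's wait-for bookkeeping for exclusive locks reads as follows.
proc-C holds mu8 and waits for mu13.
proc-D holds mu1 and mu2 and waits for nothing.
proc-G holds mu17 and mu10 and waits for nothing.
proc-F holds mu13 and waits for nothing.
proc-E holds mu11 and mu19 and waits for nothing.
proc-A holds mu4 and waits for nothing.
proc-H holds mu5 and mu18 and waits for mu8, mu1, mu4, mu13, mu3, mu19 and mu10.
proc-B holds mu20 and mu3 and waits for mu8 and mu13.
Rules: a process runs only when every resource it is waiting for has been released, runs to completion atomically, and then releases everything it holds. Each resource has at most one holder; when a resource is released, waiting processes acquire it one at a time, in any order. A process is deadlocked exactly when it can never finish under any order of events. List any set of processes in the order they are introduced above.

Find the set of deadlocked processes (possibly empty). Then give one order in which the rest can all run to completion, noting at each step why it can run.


Nothing here is deadlocked.
Key observation: although several processes wait, no cycle exists — each chain bottoms out at a free runner.
A valid finishing order for the others: proc-F, proc-D, proc-G, proc-C, proc-A, proc-E, proc-B, proc-H.
Verifying each step:
  proc-F: no waits; runs immediately, freeing mu13
  proc-D: no waits; runs immediately, freeing mu1 and mu2
  proc-G: no waits; runs immediately, freeing mu17 and mu10
  proc-C: everything it awaited (mu13) is free; runs, freeing mu8
  proc-A: no waits; runs immediately, freeing mu4
  proc-E: no waits; runs immediately, freeing mu11 and mu19
  proc-B: everything it awaited (mu8 and mu13) is free; runs, freeing mu20 and mu3
  proc-H: everything it awaited (mu8, mu1, mu4, mu13, mu3, mu19 and mu10) is free; runs, freeing mu5 and mu18


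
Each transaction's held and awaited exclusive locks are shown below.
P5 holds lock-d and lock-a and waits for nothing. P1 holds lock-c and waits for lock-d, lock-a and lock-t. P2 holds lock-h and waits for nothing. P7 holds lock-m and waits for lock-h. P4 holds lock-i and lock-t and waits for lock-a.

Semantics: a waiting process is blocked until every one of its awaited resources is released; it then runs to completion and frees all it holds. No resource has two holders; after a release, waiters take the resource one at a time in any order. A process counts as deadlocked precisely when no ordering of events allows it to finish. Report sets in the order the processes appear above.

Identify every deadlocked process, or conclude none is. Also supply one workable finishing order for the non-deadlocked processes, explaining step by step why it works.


The deadlocked set is empty.
Key observation: all waits point, directly or indirectly, at processes that can finish, so nothing is permanently blocked.
The rest can finish in the order P5, P2, P7, P4, P1.
Verifying each step:
  P5 waits on nothing -> runs at once and releases lock-d and lock-a
  P2 waits on nothing -> runs at once and releases lock-h
  P7 waits on lock-h — all released -> runs and releases lock-m
  P4 waits on lock-a — all released -> runs and releases lock-i and lock-t
  P1 waits on lock-d, lock-a and lock-t — all released -> runs and releases lock-c


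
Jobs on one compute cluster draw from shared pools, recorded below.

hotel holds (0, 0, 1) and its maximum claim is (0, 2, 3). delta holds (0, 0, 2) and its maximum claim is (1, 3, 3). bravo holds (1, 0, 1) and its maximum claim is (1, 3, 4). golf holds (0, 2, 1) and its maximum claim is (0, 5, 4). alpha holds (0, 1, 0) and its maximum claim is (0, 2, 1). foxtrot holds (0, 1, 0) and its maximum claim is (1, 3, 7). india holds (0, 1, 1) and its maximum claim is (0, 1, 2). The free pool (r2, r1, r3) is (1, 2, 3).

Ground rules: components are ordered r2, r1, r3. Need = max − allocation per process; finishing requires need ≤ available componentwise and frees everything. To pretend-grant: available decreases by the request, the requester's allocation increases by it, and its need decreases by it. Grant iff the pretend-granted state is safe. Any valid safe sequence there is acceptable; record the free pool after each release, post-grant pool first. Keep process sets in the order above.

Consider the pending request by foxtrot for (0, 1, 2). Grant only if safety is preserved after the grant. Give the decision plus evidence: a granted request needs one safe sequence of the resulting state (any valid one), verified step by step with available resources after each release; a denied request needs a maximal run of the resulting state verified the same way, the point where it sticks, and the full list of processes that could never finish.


GRANT — the state after the grant stays safe, e.g. via india, alpha, delta, hotel, bravo, foxtrot, golf.
Key observation: with (1, 1, 1) left after the transfer, india can run at once — the state stays safe.
Verifying the post-grant state step by step:
  pool = (1, 1, 1)
  india needs (0, 0, 1) <= (1, 1, 1) -> finishes; pool += (0, 1, 1) = (1, 2, 2)
  alpha needs (0, 1, 1) <= (1, 2, 2) -> finishes; pool += (0, 1, 0) = (1, 3, 2)
  delta needs (1, 3, 1) <= (1, 3, 2) -> finishes; pool += (0, 0, 2) = (1, 3, 4)
  hotel needs (0, 2, 2) <= (1, 3, 4) -> finishes; pool += (0, 0, 1) = (1, 3, 5)
  bravo needs (0, 3, 3) <= (1, 3, 5) -> finishes; pool += (1, 0, 1) = (2, 3, 6)
  foxtrot needs (1, 1, 5) <= (2, 3, 6) -> finishes; pool += (0, 2, 2) = (2, 5, 8)
  golf needs (0, 3, 3) <= (2, 5, 8) -> finishes; pool += (0, 2, 1) = (2, 7, 9)


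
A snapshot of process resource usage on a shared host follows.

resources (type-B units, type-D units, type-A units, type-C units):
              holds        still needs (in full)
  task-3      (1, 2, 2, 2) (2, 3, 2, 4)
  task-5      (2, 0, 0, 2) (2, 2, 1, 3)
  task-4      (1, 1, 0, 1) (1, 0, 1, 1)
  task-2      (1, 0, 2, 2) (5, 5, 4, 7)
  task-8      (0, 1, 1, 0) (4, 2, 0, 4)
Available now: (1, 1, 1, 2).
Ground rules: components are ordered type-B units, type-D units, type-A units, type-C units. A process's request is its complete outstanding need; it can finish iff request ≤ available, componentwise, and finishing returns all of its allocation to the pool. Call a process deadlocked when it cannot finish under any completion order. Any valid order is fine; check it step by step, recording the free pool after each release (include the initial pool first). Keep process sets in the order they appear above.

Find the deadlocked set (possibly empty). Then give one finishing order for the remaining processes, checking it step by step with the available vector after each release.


The deadlocked set is empty.
Key observation: there is always a runnable process — task-4 first — so the state unwinds completely.
A valid finishing order for the others: task-4, task-5, task-8, task-3, task-2. Check, step by step:
  pool = (1, 1, 1, 2)
  task-4: need (1, 0, 1, 1) fits (1, 1, 1, 2); releases (1, 1, 0, 1), pool now (2, 2, 1, 3)
  task-5: need (2, 2, 1, 3) fits (2, 2, 1, 3); releases (2, 0, 0, 2), pool now (4, 2, 1, 5)
  task-8: need (4, 2, 0, 4) fits (4, 2, 1, 5); releases (0, 1, 1, 0), pool now (4, 3, 2, 5)
  task-3: need (2, 3, 2, 4) fits (4, 3, 2, 5); releases (1, 2, 2, 2), pool now (5, 5, 4, 7)
  task-2: need (5, 5, 4, 7) fits (5, 5, 4, 7); releases (1, 0, 2, 2), pool now (6, 5, 6, 9)


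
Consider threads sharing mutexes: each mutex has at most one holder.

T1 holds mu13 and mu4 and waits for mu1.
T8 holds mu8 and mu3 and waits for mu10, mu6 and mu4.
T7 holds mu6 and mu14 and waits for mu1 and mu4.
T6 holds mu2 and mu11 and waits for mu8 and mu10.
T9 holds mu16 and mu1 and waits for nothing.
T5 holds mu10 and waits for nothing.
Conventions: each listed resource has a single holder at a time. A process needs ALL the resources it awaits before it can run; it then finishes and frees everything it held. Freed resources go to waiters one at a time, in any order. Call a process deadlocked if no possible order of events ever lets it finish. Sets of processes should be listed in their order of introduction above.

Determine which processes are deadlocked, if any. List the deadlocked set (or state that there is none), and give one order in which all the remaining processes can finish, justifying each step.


The deadlocked set is empty.
Key observation: the waits form no ring: some process can always run, and its releases unblock the others one by one.
One completion order for the rest: T9, T1, T5, T7, T8, T6.
Check, step by step:
  run T9 (it waits on nothing); releases mu16 and mu1
  run T1 (all its waits — mu1 — are resolved); releases mu13 and mu4
  run T5 (it waits on nothing); releases mu10
  run T7 (all its waits — mu1 and mu4 — are resolved); releases mu6 and mu14
  run T8 (all its waits — mu10, mu6 and mu4 — are resolved); releases mu8 and mu3
  run T6 (all its waits — mu8 and mu10 — are resolved); releases mu2 and mu11


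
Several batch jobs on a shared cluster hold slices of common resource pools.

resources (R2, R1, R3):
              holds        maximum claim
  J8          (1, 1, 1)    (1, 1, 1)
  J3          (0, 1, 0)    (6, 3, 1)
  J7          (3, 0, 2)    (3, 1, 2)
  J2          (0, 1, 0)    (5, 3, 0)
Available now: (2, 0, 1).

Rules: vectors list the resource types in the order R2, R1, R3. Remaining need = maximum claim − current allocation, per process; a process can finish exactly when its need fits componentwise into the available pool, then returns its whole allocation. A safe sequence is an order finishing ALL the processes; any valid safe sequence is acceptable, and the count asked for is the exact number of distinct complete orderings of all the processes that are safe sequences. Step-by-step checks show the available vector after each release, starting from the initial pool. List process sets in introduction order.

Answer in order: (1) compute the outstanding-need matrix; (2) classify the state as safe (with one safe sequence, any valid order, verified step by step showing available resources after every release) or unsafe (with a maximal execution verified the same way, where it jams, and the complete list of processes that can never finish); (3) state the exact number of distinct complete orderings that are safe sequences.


(1) Need matrix, components ordered R2, R1, R3:
  J8: (0, 0, 0)
  J3: (6, 2, 1)
  J7: (0, 1, 0)
  J2: (5, 2, 0)
(2) The state is UNSAFE.
Key observation: once J8, J7 finish, the pool peaks at (6, 1, 4) — and every remaining process still needs more R1 than that.
A maximal execution: J8, J7 — then nothing else fits. Verifying each step:
  pool = (2, 0, 1)
  run J8 (needs (0, 0, 0), free (2, 0, 1)); after release of (1, 1, 1) the pool is (3, 1, 2)
  run J7 (needs (0, 1, 0), free (3, 1, 2)); after release of (3, 0, 2) the pool is (6, 1, 4)
  J3 cannot run: need (6, 2, 1) vs free (6, 1, 4) (insufficient R1)
  J2 cannot run: need (5, 2, 0) vs free (6, 1, 4) (insufficient R1)
Never able to finish: J3 and J2.
(3) The exact count: 0 of the possible complete orderings are safe sequences.


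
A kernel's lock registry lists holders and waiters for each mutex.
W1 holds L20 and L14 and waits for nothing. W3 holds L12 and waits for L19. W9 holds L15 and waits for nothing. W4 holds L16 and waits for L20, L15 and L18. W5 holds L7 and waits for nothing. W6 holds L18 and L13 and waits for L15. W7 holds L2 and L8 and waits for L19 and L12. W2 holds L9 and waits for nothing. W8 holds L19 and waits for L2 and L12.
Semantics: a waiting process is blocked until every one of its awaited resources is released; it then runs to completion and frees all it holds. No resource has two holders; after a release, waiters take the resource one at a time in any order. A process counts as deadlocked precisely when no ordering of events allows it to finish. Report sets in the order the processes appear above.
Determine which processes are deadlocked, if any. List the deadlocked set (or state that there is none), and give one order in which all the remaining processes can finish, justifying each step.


Deadlocked set: W3, W7 and W8.
Key observation: along W3 -> W8 -> W3, each member waits on what the next one holds — a deadlock; W7 is caught in further circular waits.
A valid finishing order for the others: W9, W6, W5, W1, W4, W2.
Walking it through:
  run W9 (it waits on nothing); releases L15
  W6 waits on L15 — all released -> runs and releases L18 and L13
  run W5 (it waits on nothing); releases L7
  run W1 (it waits on nothing); releases L20 and L14
  W4 waits on L20, L15 and L18 — all released -> runs and releases L16
  run W2 (it waits on nothing); releases L9


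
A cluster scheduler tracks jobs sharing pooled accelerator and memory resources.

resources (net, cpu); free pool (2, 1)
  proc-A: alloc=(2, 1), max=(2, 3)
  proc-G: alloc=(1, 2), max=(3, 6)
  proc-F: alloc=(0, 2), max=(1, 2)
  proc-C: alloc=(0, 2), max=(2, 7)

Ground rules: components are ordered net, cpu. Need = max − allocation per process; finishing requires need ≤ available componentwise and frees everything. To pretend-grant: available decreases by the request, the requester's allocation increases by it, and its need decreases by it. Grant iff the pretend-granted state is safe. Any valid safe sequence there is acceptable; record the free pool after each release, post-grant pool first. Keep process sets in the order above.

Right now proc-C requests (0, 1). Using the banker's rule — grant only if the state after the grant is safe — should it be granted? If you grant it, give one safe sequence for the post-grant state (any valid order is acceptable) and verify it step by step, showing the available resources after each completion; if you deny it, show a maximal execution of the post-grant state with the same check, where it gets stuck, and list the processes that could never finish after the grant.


DENY. Granting would leave the state unsafe.
Key observation: the wall is cpu: completing proc-F, proc-A brings the pool only to (4, 3), and all the rest need more.
After a pretend grant, a maximal execution: proc-F, proc-A — then nothing else fits. Step-by-step check:
  pool = (2, 0)
  proc-F needs (1, 0) <= (2, 0) -> finishes; pool += (0, 2) = (2, 2)
  proc-A needs (0, 2) <= (2, 2) -> finishes; pool += (2, 1) = (4, 3)
  proc-G still needs (2, 4) but only (4, 3) is free — short on cpu
  proc-C still needs (2, 4) but only (4, 3) is free — short on cpu
Post-grant, the permanently blocked set is proc-G and proc-C.


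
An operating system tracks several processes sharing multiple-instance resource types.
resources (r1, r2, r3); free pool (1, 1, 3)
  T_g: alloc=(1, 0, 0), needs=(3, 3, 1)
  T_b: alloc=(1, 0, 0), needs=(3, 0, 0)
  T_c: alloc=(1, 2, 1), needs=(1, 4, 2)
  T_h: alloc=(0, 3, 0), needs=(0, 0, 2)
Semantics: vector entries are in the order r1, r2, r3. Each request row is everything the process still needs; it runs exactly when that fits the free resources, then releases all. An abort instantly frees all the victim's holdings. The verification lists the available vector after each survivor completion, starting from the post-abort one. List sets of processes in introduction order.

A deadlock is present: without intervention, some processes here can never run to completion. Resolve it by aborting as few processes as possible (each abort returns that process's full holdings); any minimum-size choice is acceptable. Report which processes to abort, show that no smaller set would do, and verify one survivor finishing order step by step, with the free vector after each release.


The answer: abort T_b.
Key observation: before aborting T_b, T_g was permanently blocked — no order could ever run it; afterwards it completes at step 3.
Why nothing smaller works: aborting no one leaves the state deadlocked as given.
The survivors complete as T_h, T_c, T_g. Check, step by step (starting from the post-abort pool):
  pool = (2, 1, 3)
  run T_h (needs (0, 0, 2), free (2, 1, 3)); after release of (0, 3, 0) the pool is (2, 4, 3)
  run T_c (needs (1, 4, 2), free (2, 4, 3)); after release of (1, 2, 1) the pool is (3, 6, 4)
  run T_g (needs (3, 3, 1), free (3, 6, 4)); after release of (1, 0, 0) the pool is (4, 6, 4)


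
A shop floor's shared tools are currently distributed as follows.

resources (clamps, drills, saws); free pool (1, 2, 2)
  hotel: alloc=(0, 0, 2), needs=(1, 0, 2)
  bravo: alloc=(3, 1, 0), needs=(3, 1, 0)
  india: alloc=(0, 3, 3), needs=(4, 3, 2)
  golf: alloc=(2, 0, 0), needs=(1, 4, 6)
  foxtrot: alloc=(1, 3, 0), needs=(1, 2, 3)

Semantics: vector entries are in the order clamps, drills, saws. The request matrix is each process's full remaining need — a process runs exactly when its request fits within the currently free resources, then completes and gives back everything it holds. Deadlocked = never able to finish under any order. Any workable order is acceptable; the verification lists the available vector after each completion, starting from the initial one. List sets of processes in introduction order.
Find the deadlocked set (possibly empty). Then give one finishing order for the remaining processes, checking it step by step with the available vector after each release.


The deadlocked set is bravo, india and golf.
Key observation: after hotel, foxtrot the pool peaks at (2, 5, 4), and each blocked process is short somewhere: bravo on clamps; india on clamps; golf on saws.
A valid finishing order for the others: hotel, foxtrot. Verifying each step:
  pool = (1, 2, 2)
  hotel needs (1, 0, 2) <= (1, 2, 2) -> finishes; pool += (0, 0, 2) = (1, 2, 4)
  foxtrot needs (1, 2, 3) <= (1, 2, 4) -> finishes; pool += (1, 3, 0) = (2, 5, 4)
The blocked processes can never fit:
  bravo cannot run: need (3, 1, 0) vs free (2, 5, 4) (insufficient clamps)
  india cannot run: need (4, 3, 2) vs free (2, 5, 4) (insufficient clamps)
  golf cannot run: need (1, 4, 6) vs free (2, 5, 4) (insufficient saws)


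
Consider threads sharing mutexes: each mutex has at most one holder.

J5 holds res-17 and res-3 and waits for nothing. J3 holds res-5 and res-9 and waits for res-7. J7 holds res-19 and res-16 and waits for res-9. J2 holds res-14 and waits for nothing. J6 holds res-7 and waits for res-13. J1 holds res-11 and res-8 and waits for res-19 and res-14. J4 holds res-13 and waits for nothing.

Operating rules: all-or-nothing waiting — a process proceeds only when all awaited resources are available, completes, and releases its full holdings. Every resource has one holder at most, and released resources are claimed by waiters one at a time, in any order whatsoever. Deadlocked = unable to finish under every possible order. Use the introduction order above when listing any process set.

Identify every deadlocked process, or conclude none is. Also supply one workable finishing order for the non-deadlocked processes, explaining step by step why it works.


No process is deadlocked.
Key observation: there is no circular wait here — follow any chain and it reaches a process that is free to run now.
The rest can finish in the order J4, J2, J6, J3, J7, J1, J5.
Step-by-step check:
  J4 waits on nothing -> runs at once and releases res-13
  J2 waits on nothing -> runs at once and releases res-14
  J6: everything it awaited (res-13) is free; runs, freeing res-7
  J3: everything it awaited (res-7) is free; runs, freeing res-5 and res-9
  J7: everything it awaited (res-9) is free; runs, freeing res-19 and res-16
  J1: everything it awaited (res-19 and res-14) is free; runs, freeing res-11 and res-8
  J5 waits on nothing -> runs at once and releases res-17 and res-3


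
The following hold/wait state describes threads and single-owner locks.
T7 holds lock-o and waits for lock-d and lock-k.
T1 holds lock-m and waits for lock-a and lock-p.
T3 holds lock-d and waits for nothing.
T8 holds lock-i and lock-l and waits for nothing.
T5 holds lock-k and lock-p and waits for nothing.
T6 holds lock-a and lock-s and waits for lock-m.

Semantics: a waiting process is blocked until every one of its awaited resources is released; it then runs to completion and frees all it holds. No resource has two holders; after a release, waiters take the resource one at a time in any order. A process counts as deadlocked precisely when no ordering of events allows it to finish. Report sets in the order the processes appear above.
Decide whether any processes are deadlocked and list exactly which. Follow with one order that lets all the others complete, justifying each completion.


The deadlocked set is T1 and T6.
Key observation: the cycle T1 -> T6 -> T1 can never break — each member waits on the next; no other process is dragged down with it.
A valid finishing order for the others: T5, T3, T7, T8.
Walking it through:
  T5: no waits; runs immediately, freeing lock-k and lock-p
  T3: no waits; runs immediately, freeing lock-d
  T7: everything it awaited (lock-d and lock-k) is free; runs, freeing lock-o
  T8: no waits; runs immediately, freeing lock-i and lock-l


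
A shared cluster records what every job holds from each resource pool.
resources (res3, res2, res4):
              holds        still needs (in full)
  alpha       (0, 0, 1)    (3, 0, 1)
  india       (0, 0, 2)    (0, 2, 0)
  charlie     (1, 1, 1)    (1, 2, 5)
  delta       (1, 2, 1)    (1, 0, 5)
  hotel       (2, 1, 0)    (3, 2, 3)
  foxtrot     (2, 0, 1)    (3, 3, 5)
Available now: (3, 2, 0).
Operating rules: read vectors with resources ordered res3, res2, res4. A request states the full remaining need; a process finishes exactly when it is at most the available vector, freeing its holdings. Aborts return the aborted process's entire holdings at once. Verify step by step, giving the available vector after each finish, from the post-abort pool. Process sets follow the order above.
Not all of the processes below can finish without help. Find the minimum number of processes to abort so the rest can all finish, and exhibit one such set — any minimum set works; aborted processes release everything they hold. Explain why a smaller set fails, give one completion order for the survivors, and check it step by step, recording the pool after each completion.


The answer: abort charlie and delta.
Key observation: foxtrot had no path to completion before; after the abort of charlie and delta ((2, 3, 2) returned), step 4 is where it fits.
No one abort is enough; case by case: alpha alone leaves charlie blocked (short on res4); india alone leaves charlie blocked (short on res4); charlie alone leaves delta blocked (short on res4); delta alone leaves charlie blocked (short on res4); hotel alone leaves charlie blocked (short on res4); foxtrot alone leaves charlie blocked (short on res4).
One survivor order: india, hotel, alpha, foxtrot. Walking it through (post-abort pool first):
  pool = (5, 5, 2)
  india needs (0, 2, 0) <= (5, 5, 2) -> finishes; pool += (0, 0, 2) = (5, 5, 4)
  hotel needs (3, 2, 3) <= (5, 5, 4) -> finishes; pool += (2, 1, 0) = (7, 6, 4)
  alpha needs (3, 0, 1) <= (7, 6, 4) -> finishes; pool += (0, 0, 1) = (7, 6, 5)
  foxtrot needs (3, 3, 5) <= (7, 6, 5) -> finishes; pool += (2, 0, 1) = (9, 6, 6)


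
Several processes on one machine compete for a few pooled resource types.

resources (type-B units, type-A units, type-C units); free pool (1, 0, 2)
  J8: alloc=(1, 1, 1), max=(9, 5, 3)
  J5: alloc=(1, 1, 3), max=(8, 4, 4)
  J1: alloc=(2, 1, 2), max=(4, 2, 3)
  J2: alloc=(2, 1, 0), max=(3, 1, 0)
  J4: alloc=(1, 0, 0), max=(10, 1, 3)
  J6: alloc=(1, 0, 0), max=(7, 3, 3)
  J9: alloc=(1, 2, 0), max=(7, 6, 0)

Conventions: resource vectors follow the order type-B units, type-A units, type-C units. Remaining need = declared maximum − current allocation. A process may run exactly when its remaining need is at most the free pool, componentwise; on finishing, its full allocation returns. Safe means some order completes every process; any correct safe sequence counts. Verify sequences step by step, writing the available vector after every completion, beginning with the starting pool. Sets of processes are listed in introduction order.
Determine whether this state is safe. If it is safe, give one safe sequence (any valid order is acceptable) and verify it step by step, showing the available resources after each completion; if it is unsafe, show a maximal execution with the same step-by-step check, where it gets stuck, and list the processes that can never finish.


UNSAFE.
Key observation: after J2, J1 complete, (5, 2, 4) is the best the pool ever gets, yet each leftover process wants more type-B units.
Going as far as possible: J2, J1; after that, nothing fits. Verifying each step:
  pool = (1, 0, 2)
  J2: need (1, 0, 0) fits (1, 0, 2); releases (2, 1, 0), pool now (3, 1, 2)
  J1: need (2, 1, 1) fits (3, 1, 2); releases (2, 1, 2), pool now (5, 2, 4)
  J8 still needs (8, 4, 2) but only (5, 2, 4) is free — short on type-B units and type-A units
  J5 still needs (7, 3, 1) but only (5, 2, 4) is free — short on type-B units and type-A units
  J4 still needs (9, 1, 3) but only (5, 2, 4) is free — short on type-B units
  J6 still needs (6, 3, 3) but only (5, 2, 4) is free — short on type-B units and type-A units
  J9 still needs (6, 4, 0) but only (5, 2, 4) is free — short on type-B units and type-A units
Processes that can never finish: J8, J5, J4, J6 and J9.
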